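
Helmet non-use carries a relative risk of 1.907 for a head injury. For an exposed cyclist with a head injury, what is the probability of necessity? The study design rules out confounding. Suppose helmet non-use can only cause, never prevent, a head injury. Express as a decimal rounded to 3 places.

Under exogeneity and monotonicity, PN = (RR − 1) / RR = 1 − 1/RR.
PN = (1.907 − 1) / 1.907 = 0.907 / 1.907 ≈ 0.4756

PN ≈ 0.476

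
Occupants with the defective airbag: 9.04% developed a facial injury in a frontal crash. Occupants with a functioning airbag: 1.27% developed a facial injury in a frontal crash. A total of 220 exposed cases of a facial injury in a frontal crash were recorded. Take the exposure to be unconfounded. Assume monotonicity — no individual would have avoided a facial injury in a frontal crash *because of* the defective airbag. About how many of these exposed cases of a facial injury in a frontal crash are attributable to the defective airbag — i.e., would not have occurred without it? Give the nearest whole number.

p₁ = 0.0904, p₀ = 0.0127.
PN = (p₁ − p₀)/p₁ = (0.0904 − 0.0127) / 0.0904 ≈ 0.85951.
Attributable cases ≈ PN × (exposed cases) = 0.85951 × 220 ≈ 189.09.

about 189 cases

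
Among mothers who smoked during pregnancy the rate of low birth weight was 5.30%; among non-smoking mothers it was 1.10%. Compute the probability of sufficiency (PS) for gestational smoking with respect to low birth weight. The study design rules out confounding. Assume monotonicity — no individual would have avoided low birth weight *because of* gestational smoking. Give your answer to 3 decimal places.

p₁ = 0.053, p₀ = 0.011.
Under exogeneity and monotonicity, PS = (p₁ − p₀) / (1 − p₀).
PS = (0.053 − 0.011) / (1 − 0.011) = 0.042 / 0.989 ≈ 0.0425

PS ≈ 0.042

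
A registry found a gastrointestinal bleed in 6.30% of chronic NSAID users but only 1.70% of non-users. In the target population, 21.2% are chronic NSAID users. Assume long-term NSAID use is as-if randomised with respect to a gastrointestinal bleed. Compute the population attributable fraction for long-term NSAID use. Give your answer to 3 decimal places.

p₁ = 0.063, p₀ = 0.017.
Overall risk P(Y=1) = π·p₁ + (1−π)·p₀ = 0.212×0.063 + 0.788×0.017 = 0.026752.
Under exogeneity, PAF = [P(Y=1) − p₀] / P(Y=1).
PAF = (0.026752 − 0.017) / 0.026752 ≈ 0.3645

PAF ≈ 0.365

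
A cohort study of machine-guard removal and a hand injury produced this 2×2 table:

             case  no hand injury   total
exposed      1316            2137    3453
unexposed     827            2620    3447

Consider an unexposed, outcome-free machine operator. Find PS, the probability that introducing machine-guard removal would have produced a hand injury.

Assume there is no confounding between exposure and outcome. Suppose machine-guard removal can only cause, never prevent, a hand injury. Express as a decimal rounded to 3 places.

PS ≈ 0.186

p₁ = P(outcome | exposed) = 1316/3453 = 0.38112
p₀ = P(outcome | unexposed) = 827/3447 = 0.23992
Under exogeneity and monotonicity, PS = (p₁ − p₀)/(1 − p₀).
PS = (0.38112 − 0.23992) / 0.76008 ≈ 0.1858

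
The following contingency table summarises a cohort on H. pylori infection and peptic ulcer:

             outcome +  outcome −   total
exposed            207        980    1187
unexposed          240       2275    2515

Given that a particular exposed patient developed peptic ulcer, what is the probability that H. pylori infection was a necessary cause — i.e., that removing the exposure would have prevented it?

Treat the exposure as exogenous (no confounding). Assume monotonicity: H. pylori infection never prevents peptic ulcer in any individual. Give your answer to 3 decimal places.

p₁ = P(outcome | exposed) = 207/1187 = 0.17439
p₀ = P(outcome | unexposed) = 240/2515 = 0.095427
Under exogeneity and monotonicity, PN = (p₁ − p₀)/p₁.
PN = (0.17439 − 0.095427) / 0.17439 ≈ 0.4528

PN ≈ 0.453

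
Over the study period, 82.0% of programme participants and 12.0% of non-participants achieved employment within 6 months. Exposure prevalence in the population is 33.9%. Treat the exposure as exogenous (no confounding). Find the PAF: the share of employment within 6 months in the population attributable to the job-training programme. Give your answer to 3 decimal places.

p₁ = 0.82, p₀ = 0.12.
Overall risk P(Y=1) = π·p₁ + (1−π)·p₀ = 0.339×0.82 + 0.661×0.12 = 0.3573.
Under exogeneity, PAF = [P(Y=1) − p₀] / P(Y=1).
PAF = (0.3573 − 0.12) / 0.3573 ≈ 0.6641

PAF ≈ 0.664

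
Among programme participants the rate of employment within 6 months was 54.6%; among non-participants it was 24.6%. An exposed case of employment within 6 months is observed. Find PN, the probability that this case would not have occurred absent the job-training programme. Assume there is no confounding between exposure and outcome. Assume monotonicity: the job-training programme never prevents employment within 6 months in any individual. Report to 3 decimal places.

PN ≈ 0.549

p₁ = 0.546, p₀ = 0.246.
Under exogeneity and monotonicity, PN = (p₁ − p₀) / p₁.
PN = (0.546 − 0.246) / 0.546 = 0.3 / 0.546 ≈ 0.5495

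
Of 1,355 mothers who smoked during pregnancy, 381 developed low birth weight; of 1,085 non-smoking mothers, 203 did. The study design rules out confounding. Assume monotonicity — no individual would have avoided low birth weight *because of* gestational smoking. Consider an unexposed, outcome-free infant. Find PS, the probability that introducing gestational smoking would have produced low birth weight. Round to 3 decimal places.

PS ≈ 0.116

p₁ = P(outcome | exposed) = 381/1355 = 0.28118
p₀ = P(outcome | unexposed) = 203/1085 = 0.1871
Under exogeneity and monotonicity, PS = (p₁ − p₀) / (1 − p₀).
PS = (0.28118 − 0.1871) / (1 − 0.1871) = 0.094084 / 0.8129 ≈ 0.1157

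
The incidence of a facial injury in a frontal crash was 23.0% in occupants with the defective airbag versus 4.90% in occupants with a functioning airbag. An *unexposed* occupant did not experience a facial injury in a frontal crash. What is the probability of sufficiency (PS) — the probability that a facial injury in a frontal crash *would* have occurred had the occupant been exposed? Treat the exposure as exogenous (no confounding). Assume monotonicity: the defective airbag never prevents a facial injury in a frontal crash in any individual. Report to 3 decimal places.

p₁ = 0.23, p₀ = 0.049.
Under exogeneity and monotonicity, PS = (p₁ − p₀) / (1 − p₀).
PS = (0.23 − 0.049) / (1 − 0.049) = 0.181 / 0.951 ≈ 0.1903

PS ≈ 0.190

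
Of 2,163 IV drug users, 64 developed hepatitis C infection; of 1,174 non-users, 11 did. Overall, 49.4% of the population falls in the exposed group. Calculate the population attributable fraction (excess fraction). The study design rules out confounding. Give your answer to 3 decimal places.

PAF ≈ 0.516

p₁ = P(outcome | exposed) = 64/2163 = 0.029589
p₀ = P(outcome | unexposed) = 11/1174 = 0.0093697
Overall risk P(Y=1) = π·p₁ + (1−π)·p₀ = 0.494×0.029589 + 0.506×0.0093697 = 0.019358.
Under exogeneity, PAF = [P(Y=1) − p₀] / P(Y=1).
PAF = (0.019358 − 0.0093697) / 0.019358 ≈ 0.5160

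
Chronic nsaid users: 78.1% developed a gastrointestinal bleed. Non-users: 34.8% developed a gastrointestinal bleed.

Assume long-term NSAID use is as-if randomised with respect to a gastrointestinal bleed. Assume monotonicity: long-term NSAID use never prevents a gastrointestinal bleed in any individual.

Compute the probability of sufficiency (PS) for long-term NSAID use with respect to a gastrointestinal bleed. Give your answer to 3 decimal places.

p₁ = 0.781, p₀ = 0.348.
Under exogeneity and monotonicity, PS = (p₁ − p₀) / (1 − p₀).
PS = (0.781 − 0.348) / (1 − 0.348) = 0.433 / 0.652 ≈ 0.6641

PS ≈ 0.664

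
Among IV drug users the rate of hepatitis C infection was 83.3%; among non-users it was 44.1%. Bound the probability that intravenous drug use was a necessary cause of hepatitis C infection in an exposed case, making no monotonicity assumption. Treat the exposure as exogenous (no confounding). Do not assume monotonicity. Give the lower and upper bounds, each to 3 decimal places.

p₁ = 0.833, p₀ = 0.441.
Under exogeneity alone the bounds on PN are max{0,(p₁−p₀)/p₁} ≤ PN ≤ min{1,(1−p₀)/p₁}.
  lower = (p₁ − p₀)/p₁ = 0.392 / 0.833 ≈ 0.4706
  upper = min{1, (1 − p₀)/p₁} = 0.559 / 0.833 ≈ 0.6711

0.471 ≤ PN ≤ 0.671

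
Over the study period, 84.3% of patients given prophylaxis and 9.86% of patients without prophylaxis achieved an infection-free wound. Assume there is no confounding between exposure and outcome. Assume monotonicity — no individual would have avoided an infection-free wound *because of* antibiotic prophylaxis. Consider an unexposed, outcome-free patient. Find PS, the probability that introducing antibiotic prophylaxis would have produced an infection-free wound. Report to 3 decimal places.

p₁ = 0.843, p₀ = 0.0986.
Under exogeneity and monotonicity, PS = (p₁ − p₀) / (1 − p₀).
PS = (0.843 − 0.0986) / (1 − 0.0986) = 0.7444 / 0.9014 ≈ 0.8258

PS ≈ 0.826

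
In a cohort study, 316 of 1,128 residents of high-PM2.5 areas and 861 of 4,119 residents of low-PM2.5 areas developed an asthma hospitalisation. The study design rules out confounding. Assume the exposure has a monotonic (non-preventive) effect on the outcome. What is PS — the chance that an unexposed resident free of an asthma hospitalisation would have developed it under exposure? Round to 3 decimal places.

PS ≈ 0.090

p₁ = P(outcome | exposed) = 316/1128 = 0.28014
p₀ = P(outcome | unexposed) = 861/4119 = 0.20903
Under exogeneity and monotonicity, PS = (p₁ − p₀) / (1 − p₀).
PS = (0.28014 − 0.20903) / (1 − 0.20903) = 0.071111 / 0.79097 ≈ 0.0899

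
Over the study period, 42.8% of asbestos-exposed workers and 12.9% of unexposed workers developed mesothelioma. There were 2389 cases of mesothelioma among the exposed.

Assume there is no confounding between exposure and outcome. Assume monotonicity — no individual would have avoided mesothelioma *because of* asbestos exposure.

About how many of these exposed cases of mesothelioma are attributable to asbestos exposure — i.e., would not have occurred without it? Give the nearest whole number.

p₁ = 0.428, p₀ = 0.129.
PN = (p₁ − p₀)/p₁ = (0.428 − 0.129) / 0.428 ≈ 0.69860.
Attributable cases ≈ PN × (exposed cases) = 0.69860 × 2389 ≈ 1668.95.

about 1669 cases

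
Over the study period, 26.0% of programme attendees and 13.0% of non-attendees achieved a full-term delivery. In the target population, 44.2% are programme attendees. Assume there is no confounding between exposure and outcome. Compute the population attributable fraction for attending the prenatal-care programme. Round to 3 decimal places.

PAF ≈ 0.307

p₁ = 0.26, p₀ = 0.13.
Overall risk P(Y=1) = π·p₁ + (1−π)·p₀ = 0.442×0.26 + 0.558×0.13 = 0.18746.
Under exogeneity, PAF = [P(Y=1) − p₀] / P(Y=1).
PAF = (0.18746 − 0.13) / 0.18746 ≈ 0.3065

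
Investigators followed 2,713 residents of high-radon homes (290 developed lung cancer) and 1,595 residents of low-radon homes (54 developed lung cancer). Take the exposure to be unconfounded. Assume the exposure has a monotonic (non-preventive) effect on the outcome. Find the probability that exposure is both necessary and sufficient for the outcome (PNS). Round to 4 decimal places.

p₁ = P(outcome | exposed) = 290/2713 = 0.10689
p₀ = P(outcome | unexposed) = 54/1595 = 0.033856
Under exogeneity and monotonicity, PNS = p₁ − p₀.
PNS = 0.10689 − 0.033856 = 0.073037

PNS ≈ 0.0730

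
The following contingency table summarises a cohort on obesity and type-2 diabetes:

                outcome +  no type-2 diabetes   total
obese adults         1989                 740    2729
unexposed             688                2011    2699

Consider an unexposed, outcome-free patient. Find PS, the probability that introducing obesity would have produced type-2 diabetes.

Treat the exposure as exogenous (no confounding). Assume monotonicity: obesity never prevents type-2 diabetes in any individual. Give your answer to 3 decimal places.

p₁ = P(outcome | exposed) = 1989/2729 = 0.72884
p₀ = P(outcome | unexposed) = 688/2699 = 0.25491
Under exogeneity and monotonicity, PS = (p₁ − p₀) / (1 − p₀).
PS = (0.72884 − 0.25491) / (1 − 0.25491) = 0.47393 / 0.74509 ≈ 0.6361

PS ≈ 0.636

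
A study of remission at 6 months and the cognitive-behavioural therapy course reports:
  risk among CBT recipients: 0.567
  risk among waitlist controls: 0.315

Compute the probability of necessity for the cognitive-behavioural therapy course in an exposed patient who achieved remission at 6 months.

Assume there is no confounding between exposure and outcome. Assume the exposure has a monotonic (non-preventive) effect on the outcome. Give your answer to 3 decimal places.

PN ≈ 0.444

Let p₁ = 0.567, p₀ = 0.315.
Under exogeneity and monotonicity, PN = (p₁ − p₀) / p₁.
PN = (0.567 − 0.315) / 0.567 = 0.252 / 0.567 ≈ 0.4444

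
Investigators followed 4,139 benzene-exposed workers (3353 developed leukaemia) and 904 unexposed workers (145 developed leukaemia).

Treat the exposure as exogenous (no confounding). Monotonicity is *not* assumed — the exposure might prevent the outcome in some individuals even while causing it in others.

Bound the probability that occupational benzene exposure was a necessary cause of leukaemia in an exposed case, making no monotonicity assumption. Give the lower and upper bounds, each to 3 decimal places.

p₁ = P(outcome | exposed) = 3353/4139 = 0.8101
p₀ = P(outcome | unexposed) = 145/904 = 0.1604
Under exogeneity alone the bounds on PN are max{0,(p₁−p₀)/p₁} ≤ PN ≤ min{1,(1−p₀)/p₁}.
  lower = (p₁ − p₀)/p₁ = 0.6497 / 0.8101 ≈ 0.8020
  upper = min{1, (1 − p₀)/p₁} = 0.8396 / 0.8101 ≈ 1.0364 → capped at 1

0.802 ≤ PN ≤ 1.000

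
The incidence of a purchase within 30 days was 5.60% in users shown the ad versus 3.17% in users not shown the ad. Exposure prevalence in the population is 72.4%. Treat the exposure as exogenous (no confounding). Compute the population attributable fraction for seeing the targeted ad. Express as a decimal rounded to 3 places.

PAF ≈ 0.357

p₁ = 0.056, p₀ = 0.0317.
Overall risk P(Y=1) = π·p₁ + (1−π)·p₀ = 0.724×0.056 + 0.276×0.0317 = 0.049293.
Under exogeneity, PAF = [P(Y=1) − p₀] / P(Y=1).
PAF = (0.049293 − 0.0317) / 0.049293 ≈ 0.3569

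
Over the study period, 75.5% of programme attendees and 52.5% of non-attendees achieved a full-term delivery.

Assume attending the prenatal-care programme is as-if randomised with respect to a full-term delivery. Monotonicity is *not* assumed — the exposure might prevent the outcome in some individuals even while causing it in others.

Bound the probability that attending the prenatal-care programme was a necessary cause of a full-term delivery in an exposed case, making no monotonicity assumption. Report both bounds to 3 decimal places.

p₁ = 0.755, p₀ = 0.525.
Under exogeneity alone the bounds on PN are max{0,(p₁−p₀)/p₁} ≤ PN ≤ min{1,(1−p₀)/p₁}.
  lower = (p₁ − p₀)/p₁ = 0.23 / 0.755 ≈ 0.3046
  upper = min{1, (1 − p₀)/p₁} = 0.475 / 0.755 ≈ 0.6291

0.305 ≤ PN ≤ 0.629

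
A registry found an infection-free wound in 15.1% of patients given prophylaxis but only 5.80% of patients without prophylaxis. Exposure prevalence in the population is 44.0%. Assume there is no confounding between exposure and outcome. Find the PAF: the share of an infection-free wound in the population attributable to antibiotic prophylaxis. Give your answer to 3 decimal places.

p₁ = 0.151, p₀ = 0.058.
Overall risk P(Y=1) = π·p₁ + (1−π)·p₀ = 0.44×0.151 + 0.56×0.058 = 0.09892.
Under exogeneity, PAF = [P(Y=1) − p₀] / P(Y=1).
PAF = (0.09892 − 0.058) / 0.09892 ≈ 0.4137

PAF ≈ 0.414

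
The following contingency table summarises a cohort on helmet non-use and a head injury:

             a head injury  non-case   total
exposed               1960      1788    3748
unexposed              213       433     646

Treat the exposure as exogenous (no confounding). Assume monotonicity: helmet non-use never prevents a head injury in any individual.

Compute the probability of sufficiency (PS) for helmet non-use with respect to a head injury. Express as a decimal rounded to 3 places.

p₁ = P(outcome | exposed) = 1960/3748 = 0.52295
p₀ = P(outcome | unexposed) = 213/646 = 0.32972
Under exogeneity and monotonicity, PS = (p₁ − p₀)/(1 − p₀).
PS = (0.52295 − 0.32972) / 0.67028 ≈ 0.2883

PS ≈ 0.288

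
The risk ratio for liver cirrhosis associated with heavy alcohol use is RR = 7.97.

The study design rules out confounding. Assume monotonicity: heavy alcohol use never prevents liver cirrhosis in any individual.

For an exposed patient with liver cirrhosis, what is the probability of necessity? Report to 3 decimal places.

Under exogeneity and monotonicity, PN = (RR − 1) / RR = 1 − 1/RR.
PN = (7.97 − 1) / 7.97 = 6.97 / 7.97 ≈ 0.8745

PN ≈ 0.875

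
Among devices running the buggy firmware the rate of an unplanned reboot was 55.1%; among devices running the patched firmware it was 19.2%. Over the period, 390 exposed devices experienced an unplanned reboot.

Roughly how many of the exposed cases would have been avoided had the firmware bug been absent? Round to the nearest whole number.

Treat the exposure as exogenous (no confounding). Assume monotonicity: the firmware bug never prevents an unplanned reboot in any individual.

about 254 cases

p₁ = 0.551, p₀ = 0.192.
PN = (p₁ − p₀)/p₁ = (0.551 − 0.192) / 0.551 ≈ 0.65154.
Attributable cases ≈ PN × (exposed cases) = 0.65154 × 390 ≈ 254.10.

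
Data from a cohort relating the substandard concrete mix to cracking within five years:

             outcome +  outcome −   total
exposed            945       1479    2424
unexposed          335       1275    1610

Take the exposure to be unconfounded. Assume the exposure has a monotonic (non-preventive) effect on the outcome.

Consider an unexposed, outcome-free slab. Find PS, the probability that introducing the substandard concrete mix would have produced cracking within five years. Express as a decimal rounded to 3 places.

PS ≈ 0.230

p₁ = P(outcome | exposed) = 945/2424 = 0.38985
p₀ = P(outcome | unexposed) = 335/1610 = 0.20807
Under exogeneity and monotonicity, PS = (p₁ − p₀)/(1 − p₀).
PS = (0.38985 − 0.20807) / 0.79193 ≈ 0.2295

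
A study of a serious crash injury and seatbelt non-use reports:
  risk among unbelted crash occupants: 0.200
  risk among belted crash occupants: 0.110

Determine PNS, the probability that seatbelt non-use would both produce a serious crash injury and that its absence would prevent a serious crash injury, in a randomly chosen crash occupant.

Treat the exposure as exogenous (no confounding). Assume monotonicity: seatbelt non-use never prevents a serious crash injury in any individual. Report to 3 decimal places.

PNS ≈ 0.090

Let p₁ = 0.2, p₀ = 0.11.
Under exogeneity and monotonicity, PNS = p₁ − p₀.
PNS = 0.2 − 0.11 = 0.09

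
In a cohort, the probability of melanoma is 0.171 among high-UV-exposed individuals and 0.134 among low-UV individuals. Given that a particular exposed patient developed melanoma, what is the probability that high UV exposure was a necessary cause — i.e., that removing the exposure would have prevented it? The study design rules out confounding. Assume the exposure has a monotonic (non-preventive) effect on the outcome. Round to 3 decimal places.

PN ≈ 0.216

Let p₁ = 0.171, p₀ = 0.134.
Under exogeneity and monotonicity, PN = (p₁ − p₀) / p₁.
PN = (0.171 − 0.134) / 0.171 = 0.037 / 0.171 ≈ 0.2164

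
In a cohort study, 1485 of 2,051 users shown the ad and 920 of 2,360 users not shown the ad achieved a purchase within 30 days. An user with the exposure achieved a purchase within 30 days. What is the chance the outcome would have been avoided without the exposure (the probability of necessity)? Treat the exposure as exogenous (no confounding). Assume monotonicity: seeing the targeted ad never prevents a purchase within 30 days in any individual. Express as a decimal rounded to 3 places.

PN ≈ 0.462

p₁ = P(outcome | exposed) = 1485/2051 = 0.72404
p₀ = P(outcome | unexposed) = 920/2360 = 0.38983
Under exogeneity and monotonicity, PN = (p₁ − p₀) / p₁.
PN = (0.72404 − 0.38983) / 0.72404 = 0.33421 / 0.72404 ≈ 0.4616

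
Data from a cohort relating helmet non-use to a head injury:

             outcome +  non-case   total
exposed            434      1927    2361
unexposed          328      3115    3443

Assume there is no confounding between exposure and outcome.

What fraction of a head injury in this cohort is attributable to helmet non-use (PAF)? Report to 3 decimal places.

PAF ≈ 0.274

p₁ = P(outcome | exposed) = 434/2361 = 0.18382
p₀ = P(outcome | unexposed) = 328/3443 = 0.095266
Exposure prevalence π = 2361/5804 = 0.40679; overall risk P(Y=1) = 0.13129.
Under exogeneity, PAF = [P(Y=1) − p₀]/P(Y=1).
PAF = (0.13129 − 0.095266) / 0.13129 ≈ 0.2744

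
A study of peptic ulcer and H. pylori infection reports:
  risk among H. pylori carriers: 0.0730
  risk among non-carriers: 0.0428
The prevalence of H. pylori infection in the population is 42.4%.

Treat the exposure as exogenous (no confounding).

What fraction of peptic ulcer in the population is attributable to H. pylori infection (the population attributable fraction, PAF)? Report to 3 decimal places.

Let p₁ = 0.073, p₀ = 0.0428.
Overall risk P(Y=1) = π·p₁ + (1−π)·p₀ = 0.424×0.073 + 0.576×0.0428 = 0.055605.
Under exogeneity, PAF = [P(Y=1) − p₀] / P(Y=1).
PAF = (0.055605 − 0.0428) / 0.055605 ≈ 0.2303

PAF ≈ 0.230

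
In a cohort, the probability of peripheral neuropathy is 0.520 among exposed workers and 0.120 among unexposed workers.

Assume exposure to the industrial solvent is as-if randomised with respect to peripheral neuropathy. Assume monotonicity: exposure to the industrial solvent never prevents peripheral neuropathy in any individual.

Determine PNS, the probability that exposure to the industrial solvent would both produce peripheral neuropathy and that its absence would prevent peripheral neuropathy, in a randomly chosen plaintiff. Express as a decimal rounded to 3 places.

PNS ≈ 0.400

Let p₁ = 0.52, p₀ = 0.12.
Under exogeneity and monotonicity, PNS = p₁ − p₀.
PNS = 0.52 − 0.12 = 0.4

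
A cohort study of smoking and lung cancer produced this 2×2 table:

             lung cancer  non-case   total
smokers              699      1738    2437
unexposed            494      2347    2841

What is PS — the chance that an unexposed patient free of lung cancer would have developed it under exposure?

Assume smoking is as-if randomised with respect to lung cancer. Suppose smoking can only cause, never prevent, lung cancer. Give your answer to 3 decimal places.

PS ≈ 0.137

p₁ = P(outcome | exposed) = 699/2437 = 0.28683
p₀ = P(outcome | unexposed) = 494/2841 = 0.17388
Under exogeneity and monotonicity, PS = (p₁ − p₀) / (1 − p₀).
PS = (0.28683 − 0.17388) / (1 − 0.17388) = 0.11295 / 0.82612 ≈ 0.1367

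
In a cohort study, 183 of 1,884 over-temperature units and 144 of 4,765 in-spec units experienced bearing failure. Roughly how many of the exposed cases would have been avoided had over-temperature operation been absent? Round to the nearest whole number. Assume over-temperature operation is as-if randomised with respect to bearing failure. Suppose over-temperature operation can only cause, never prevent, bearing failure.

p₁ = P(outcome | exposed) = 183/1884 = 0.097134
p₀ = P(outcome | unexposed) = 144/4765 = 0.03022
PN = (p₁ − p₀)/p₁ = (0.097134 − 0.03022) / 0.097134 ≈ 0.68888.
Attributable cases ≈ PN × (exposed cases) = 0.68888 × 183 ≈ 126.06.

about 126 cases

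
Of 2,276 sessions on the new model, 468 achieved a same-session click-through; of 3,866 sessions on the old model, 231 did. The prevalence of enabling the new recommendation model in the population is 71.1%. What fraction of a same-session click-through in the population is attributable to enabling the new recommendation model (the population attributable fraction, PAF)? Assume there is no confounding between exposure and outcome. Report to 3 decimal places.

p₁ = P(outcome | exposed) = 468/2276 = 0.20562
p₀ = P(outcome | unexposed) = 231/3866 = 0.059752
Overall risk P(Y=1) = π·p₁ + (1−π)·p₀ = 0.711×0.20562 + 0.289×0.059752 = 0.16347.
Under exogeneity, PAF = [P(Y=1) − p₀] / P(Y=1).
PAF = (0.16347 − 0.059752) / 0.16347 ≈ 0.6345

PAF ≈ 0.634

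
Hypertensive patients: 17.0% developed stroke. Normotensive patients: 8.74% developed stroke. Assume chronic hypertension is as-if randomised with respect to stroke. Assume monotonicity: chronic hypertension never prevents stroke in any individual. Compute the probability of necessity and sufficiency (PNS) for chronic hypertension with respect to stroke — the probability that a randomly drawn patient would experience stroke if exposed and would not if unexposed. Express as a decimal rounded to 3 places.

PNS ≈ 0.083

p₁ = 0.17, p₀ = 0.0874.
Under exogeneity and monotonicity, PNS = p₁ − p₀.
PNS = 0.17 − 0.0874 = 0.0826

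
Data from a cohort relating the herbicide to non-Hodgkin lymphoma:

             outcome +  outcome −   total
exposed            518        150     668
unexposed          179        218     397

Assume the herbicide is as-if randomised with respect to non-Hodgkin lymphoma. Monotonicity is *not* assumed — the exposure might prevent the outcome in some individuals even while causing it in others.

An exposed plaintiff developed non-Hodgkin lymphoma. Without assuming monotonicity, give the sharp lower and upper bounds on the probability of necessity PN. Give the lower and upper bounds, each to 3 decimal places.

p₁ = P(outcome | exposed) = 518/668 = 0.77545
p₀ = P(outcome | unexposed) = 179/397 = 0.45088
Under exogeneity alone the bounds on PN are max{0,(p₁−p₀)/p₁} ≤ PN ≤ min{1,(1−p₀)/p₁}.
  lower = (p₁ − p₀)/p₁ = 0.32457 / 0.77545 ≈ 0.4186
  upper = min{1, (1 − p₀)/p₁} = 0.54912 / 0.77545 ≈ 0.7081

0.419 ≤ PN ≤ 0.708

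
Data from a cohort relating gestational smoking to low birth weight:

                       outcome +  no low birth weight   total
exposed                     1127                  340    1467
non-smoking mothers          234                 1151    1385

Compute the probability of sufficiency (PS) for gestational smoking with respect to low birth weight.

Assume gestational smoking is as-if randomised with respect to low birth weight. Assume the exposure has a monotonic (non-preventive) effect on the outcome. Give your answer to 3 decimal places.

PS ≈ 0.721

p₁ = P(outcome | exposed) = 1127/1467 = 0.76823
p₀ = P(outcome | unexposed) = 234/1385 = 0.16895
Under exogeneity and monotonicity, PS = (p₁ − p₀)/(1 − p₀).
PS = (0.76823 − 0.16895) / 0.83105 ≈ 0.7211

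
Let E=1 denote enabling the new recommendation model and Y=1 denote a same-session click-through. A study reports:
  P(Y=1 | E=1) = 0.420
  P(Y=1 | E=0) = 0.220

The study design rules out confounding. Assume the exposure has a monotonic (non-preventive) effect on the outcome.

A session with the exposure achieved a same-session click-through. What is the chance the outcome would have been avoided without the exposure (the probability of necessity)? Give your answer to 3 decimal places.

Let p₁ = 0.42, p₀ = 0.22.
Under exogeneity and monotonicity, PN = (p₁ − p₀) / p₁.
PN = (0.42 − 0.22) / 0.42 = 0.2 / 0.42 ≈ 0.4762

PN ≈ 0.476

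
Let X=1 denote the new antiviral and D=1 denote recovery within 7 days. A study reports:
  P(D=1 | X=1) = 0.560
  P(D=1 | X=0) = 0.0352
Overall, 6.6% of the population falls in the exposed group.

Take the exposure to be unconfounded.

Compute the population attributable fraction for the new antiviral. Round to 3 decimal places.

Let p₁ = 0.56, p₀ = 0.0352.
Overall risk P(Y=1) = π·p₁ + (1−π)·p₀ = 0.066×0.56 + 0.934×0.0352 = 0.069837.
Under exogeneity, PAF = [P(Y=1) − p₀] / P(Y=1).
PAF = (0.069837 − 0.0352) / 0.069837 ≈ 0.4960

PAF ≈ 0.496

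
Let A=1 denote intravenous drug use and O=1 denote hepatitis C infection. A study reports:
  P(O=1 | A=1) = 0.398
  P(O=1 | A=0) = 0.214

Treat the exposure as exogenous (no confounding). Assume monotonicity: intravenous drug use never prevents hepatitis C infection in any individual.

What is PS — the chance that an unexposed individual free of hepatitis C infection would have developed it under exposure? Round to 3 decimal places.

PS ≈ 0.234

Let p₁ = 0.398, p₀ = 0.214.
Under exogeneity and monotonicity, PS = (p₁ − p₀) / (1 − p₀).
PS = (0.398 − 0.214) / (1 − 0.214) = 0.184 / 0.786 ≈ 0.2341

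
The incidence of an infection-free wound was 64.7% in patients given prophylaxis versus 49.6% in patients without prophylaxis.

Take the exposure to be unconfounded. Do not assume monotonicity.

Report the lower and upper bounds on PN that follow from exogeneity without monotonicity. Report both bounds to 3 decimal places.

0.233 ≤ PN ≤ 0.779

p₁ = 0.647, p₀ = 0.496.
Under exogeneity alone the bounds on PN are max{0,(p₁−p₀)/p₁} ≤ PN ≤ min{1,(1−p₀)/p₁}.
  lower = (p₁ − p₀)/p₁ = 0.151 / 0.647 ≈ 0.2334
  upper = min{1, (1 − p₀)/p₁} = 0.504 / 0.647 ≈ 0.7790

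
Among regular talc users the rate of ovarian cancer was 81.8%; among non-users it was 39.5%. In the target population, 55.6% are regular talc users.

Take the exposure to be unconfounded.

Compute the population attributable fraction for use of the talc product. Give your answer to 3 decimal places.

p₁ = 0.818, p₀ = 0.395.
Overall risk P(Y=1) = π·p₁ + (1−π)·p₀ = 0.556×0.818 + 0.444×0.395 = 0.63019.
Under exogeneity, PAF = [P(Y=1) − p₀] / P(Y=1).
PAF = (0.63019 − 0.395) / 0.63019 ≈ 0.3732

PAF ≈ 0.373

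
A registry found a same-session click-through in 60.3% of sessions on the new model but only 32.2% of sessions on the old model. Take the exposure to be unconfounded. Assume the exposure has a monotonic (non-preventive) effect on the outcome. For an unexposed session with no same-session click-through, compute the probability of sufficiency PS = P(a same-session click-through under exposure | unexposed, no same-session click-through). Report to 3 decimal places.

p₁ = 0.603, p₀ = 0.322.
Under exogeneity and monotonicity, PS = (p₁ − p₀) / (1 − p₀).
PS = (0.603 − 0.322) / (1 − 0.322) = 0.281 / 0.678 ≈ 0.4145

PS ≈ 0.414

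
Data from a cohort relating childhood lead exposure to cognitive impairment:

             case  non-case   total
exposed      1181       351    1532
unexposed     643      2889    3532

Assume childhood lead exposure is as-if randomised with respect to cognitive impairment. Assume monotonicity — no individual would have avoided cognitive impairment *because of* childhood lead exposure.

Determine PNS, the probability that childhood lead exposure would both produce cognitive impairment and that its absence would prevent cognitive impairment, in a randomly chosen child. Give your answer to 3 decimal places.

p₁ = P(outcome | exposed) = 1181/1532 = 0.77089
p₀ = P(outcome | unexposed) = 643/3532 = 0.18205
Under exogeneity and monotonicity, PNS = p₁ − p₀.
PNS = 0.77089 − 0.18205 = 0.58884

PNS ≈ 0.589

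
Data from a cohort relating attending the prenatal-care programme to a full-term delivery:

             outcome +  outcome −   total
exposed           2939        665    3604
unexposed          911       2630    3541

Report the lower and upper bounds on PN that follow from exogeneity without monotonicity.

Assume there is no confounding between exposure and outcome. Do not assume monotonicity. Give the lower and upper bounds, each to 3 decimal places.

0.685 ≤ PN ≤ 0.911

p₁ = P(outcome | exposed) = 2939/3604 = 0.81548
p₀ = P(outcome | unexposed) = 911/3541 = 0.25727
Under exogeneity alone the bounds on PN are max{0,(p₁−p₀)/p₁} ≤ PN ≤ min{1,(1−p₀)/p₁}.
  lower = (p₁ − p₀)/p₁ = 0.55821 / 0.81548 ≈ 0.6845
  upper = min{1, (1 − p₀)/p₁} = 0.74273 / 0.81548 ≈ 0.9108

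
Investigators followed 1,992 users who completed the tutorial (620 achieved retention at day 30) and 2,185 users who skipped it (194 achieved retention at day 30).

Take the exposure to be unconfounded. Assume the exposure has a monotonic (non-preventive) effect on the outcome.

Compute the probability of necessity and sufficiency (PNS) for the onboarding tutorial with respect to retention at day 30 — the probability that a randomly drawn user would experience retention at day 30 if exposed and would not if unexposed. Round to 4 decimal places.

p₁ = P(outcome | exposed) = 620/1992 = 0.31124
p₀ = P(outcome | unexposed) = 194/2185 = 0.088787
Under exogeneity and monotonicity, PNS = p₁ − p₀.
PNS = 0.31124 − 0.088787 = 0.22246

PNS ≈ 0.2225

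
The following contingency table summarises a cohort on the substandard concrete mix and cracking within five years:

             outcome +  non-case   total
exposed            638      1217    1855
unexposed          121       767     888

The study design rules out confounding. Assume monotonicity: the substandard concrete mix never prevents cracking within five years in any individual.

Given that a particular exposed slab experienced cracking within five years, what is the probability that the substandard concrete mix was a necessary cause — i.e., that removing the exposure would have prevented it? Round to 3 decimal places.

PN ≈ 0.604

p₁ = P(outcome | exposed) = 638/1855 = 0.34394
p₀ = P(outcome | unexposed) = 121/888 = 0.13626
Under exogeneity and monotonicity, PN = (p₁ − p₀)/p₁.
PN = (0.34394 − 0.13626) / 0.34394 ≈ 0.6038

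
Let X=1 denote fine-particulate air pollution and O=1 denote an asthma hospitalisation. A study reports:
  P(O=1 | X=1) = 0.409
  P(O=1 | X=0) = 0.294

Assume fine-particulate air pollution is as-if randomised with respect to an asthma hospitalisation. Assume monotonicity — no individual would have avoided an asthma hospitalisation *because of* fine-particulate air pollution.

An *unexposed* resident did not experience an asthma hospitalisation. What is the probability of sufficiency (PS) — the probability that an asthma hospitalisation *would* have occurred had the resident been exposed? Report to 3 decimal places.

PS ≈ 0.163

Let p₁ = 0.409, p₀ = 0.294.
Under exogeneity and monotonicity, PS = (p₁ − p₀) / (1 − p₀).
PS = (0.409 − 0.294) / (1 − 0.294) = 0.115 / 0.706 ≈ 0.1629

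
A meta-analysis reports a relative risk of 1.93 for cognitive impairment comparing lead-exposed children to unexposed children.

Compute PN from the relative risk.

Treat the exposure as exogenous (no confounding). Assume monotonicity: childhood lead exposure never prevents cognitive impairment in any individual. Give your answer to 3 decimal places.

PN ≈ 0.482

Under exogeneity and monotonicity, PN = (RR − 1) / RR = 1 − 1/RR.
PN = (1.93 − 1) / 1.93 = 0.93 / 1.93 ≈ 0.4819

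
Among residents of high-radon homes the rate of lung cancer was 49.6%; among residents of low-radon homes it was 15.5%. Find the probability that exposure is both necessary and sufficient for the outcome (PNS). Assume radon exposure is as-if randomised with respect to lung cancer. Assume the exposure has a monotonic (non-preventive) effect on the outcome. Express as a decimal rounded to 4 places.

PNS ≈ 0.3410

p₁ = 0.496, p₀ = 0.155.
Under exogeneity and monotonicity, PNS = p₁ − p₀.
PNS = 0.496 − 0.155 = 0.341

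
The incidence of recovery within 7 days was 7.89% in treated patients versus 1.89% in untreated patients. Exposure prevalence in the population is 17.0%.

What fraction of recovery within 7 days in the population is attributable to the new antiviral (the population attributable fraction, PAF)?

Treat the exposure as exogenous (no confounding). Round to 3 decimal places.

PAF ≈ 0.351

p₁ = 0.0789, p₀ = 0.0189.
Overall risk P(Y=1) = π·p₁ + (1−π)·p₀ = 0.17×0.0789 + 0.83×0.0189 = 0.0291.
Under exogeneity, PAF = [P(Y=1) − p₀] / P(Y=1).
PAF = (0.0291 − 0.0189) / 0.0291 ≈ 0.3505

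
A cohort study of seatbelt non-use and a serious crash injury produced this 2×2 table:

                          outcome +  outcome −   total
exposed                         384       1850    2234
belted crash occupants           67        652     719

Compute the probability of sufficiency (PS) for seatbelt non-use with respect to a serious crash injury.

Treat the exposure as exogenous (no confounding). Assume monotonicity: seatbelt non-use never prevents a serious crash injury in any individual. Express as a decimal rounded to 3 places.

PS ≈ 0.087

p₁ = P(outcome | exposed) = 384/2234 = 0.17189
p₀ = P(outcome | unexposed) = 67/719 = 0.093185
Under exogeneity and monotonicity, PS = (p₁ − p₀)/(1 − p₀).
PS = (0.17189 − 0.093185) / 0.90682 ≈ 0.0868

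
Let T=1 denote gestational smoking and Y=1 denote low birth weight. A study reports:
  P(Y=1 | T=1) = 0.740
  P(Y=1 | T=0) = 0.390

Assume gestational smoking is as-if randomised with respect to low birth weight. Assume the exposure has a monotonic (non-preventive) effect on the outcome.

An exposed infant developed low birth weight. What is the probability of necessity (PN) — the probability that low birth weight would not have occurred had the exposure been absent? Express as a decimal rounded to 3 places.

Let p₁ = 0.74, p₀ = 0.39.
Under exogeneity and monotonicity, PN = (p₁ − p₀) / p₁.
PN = (0.74 − 0.39) / 0.74 = 0.35 / 0.74 ≈ 0.4730

PN ≈ 0.473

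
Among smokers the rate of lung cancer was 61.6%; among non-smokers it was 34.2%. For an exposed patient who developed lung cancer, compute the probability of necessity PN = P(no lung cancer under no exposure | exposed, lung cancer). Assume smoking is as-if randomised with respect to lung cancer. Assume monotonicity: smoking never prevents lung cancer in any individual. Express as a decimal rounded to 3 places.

p₁ = 0.616, p₀ = 0.342.
Under exogeneity and monotonicity, PN = (p₁ − p₀) / p₁.
PN = (0.616 − 0.342) / 0.616 = 0.274 / 0.616 ≈ 0.4448

PN ≈ 0.445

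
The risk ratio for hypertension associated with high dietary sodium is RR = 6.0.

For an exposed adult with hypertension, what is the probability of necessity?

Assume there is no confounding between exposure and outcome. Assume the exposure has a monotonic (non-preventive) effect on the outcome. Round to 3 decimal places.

Under exogeneity and monotonicity, PN = (RR − 1) / RR = 1 − 1/RR.
PN = (6.0 − 1) / 6.0 = 5 / 6.0 ≈ 0.8333

PN ≈ 0.833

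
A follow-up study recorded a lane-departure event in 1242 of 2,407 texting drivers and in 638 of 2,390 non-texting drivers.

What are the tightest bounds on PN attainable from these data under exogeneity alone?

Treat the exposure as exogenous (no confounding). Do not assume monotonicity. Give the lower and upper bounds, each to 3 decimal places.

0.483 ≤ PN ≤ 1.000

p₁ = P(outcome | exposed) = 1242/2407 = 0.516
p₀ = P(outcome | unexposed) = 638/2390 = 0.26695
Under exogeneity alone the bounds on PN are max{0,(p₁−p₀)/p₁} ≤ PN ≤ min{1,(1−p₀)/p₁}.
  lower = (p₁ − p₀)/p₁ = 0.24905 / 0.516 ≈ 0.4827
  upper = min{1, (1 − p₀)/p₁} = 0.73305 / 0.516 ≈ 1.4207 → capped at 1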